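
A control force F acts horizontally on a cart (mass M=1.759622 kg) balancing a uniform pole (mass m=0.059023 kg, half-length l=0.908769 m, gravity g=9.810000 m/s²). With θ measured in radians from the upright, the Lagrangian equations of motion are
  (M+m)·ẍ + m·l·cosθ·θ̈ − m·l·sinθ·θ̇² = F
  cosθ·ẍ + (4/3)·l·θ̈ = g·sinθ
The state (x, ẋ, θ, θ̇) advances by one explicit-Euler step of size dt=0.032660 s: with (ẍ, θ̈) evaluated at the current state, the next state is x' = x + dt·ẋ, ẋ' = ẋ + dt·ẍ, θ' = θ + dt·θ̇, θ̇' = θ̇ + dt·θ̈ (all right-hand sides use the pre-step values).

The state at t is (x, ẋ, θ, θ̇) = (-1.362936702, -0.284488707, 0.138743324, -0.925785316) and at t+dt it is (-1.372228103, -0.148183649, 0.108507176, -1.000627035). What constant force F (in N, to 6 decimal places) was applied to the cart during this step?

F = 7.461943 N

ẍ = (ẋ'−ẋ)/dt = (-0.148183649−-0.284488707)/0.032660 = 4.173456
θ̈ = (θ̇'−θ̇)/dt = (-1.000627035−-0.925785316)/0.032660 = -2.291541
sinθ=0.138299, cosθ=0.990391
F = (M+m)·ẍ + m·l·cosθ·θ̈ − m·l·sinθ·θ̇² = 7.590034 + -0.121733 − 0.006358 = 7.461943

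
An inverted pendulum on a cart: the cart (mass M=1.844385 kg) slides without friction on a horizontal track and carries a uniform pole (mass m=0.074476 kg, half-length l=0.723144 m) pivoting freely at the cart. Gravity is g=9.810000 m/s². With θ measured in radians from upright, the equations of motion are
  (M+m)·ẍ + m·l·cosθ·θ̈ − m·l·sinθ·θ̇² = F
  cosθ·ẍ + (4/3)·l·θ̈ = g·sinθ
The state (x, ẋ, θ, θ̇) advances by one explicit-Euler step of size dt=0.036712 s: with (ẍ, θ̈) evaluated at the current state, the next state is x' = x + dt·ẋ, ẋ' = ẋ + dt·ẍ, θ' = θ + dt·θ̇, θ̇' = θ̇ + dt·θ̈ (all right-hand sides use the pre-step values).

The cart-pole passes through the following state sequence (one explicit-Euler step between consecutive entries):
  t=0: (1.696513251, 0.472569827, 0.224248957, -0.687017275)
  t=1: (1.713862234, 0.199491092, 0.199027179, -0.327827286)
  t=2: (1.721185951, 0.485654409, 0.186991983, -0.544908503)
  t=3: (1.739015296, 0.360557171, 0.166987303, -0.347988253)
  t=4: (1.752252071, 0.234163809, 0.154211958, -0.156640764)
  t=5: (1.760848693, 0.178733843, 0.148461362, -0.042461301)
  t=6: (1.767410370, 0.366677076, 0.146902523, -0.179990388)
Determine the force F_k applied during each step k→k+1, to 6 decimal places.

F_0 = -13.765177 N
F_1 = 14.643852 N
F_2 = -6.257701 N
F_3 = -6.330602 N
F_4 = -2.731899 N
F_5 = 9.623856 N

step 0→1:
  ẍ = (ẋ'−ẋ)/dt = (0.199491092−0.472569827)/0.036712 = -7.438405
  θ̈ = (θ̇'−θ̇)/dt = (-0.327827286−-0.687017275)/0.036712 = 9.783994
  sinθ=0.222374, cosθ=0.974961
  F = (M+m)·ẍ + m·l·cosθ·θ̈ − m·l·sinθ·θ̇² = -14.273266 + 0.513742 − 0.005653 = -13.765177
step 1→2:
  ẍ = (ẋ'−ẋ)/dt = (0.485654409−0.199491092)/0.036712 = 7.794817
  θ̈ = (θ̇'−θ̇)/dt = (-0.544908503−-0.327827286)/0.036712 = -5.913086
  sinθ=0.197716, cosθ=0.980259
  F = (M+m)·ẍ + m·l·cosθ·θ̈ − m·l·sinθ·θ̇² = 14.957170 + -0.312174 − 0.001144 = 14.643852
step 2→3:
  ẍ = (ẋ'−ẋ)/dt = (0.360557171−0.485654409)/0.036712 = -3.407530
  θ̈ = (θ̇'−θ̇)/dt = (-0.347988253−-0.544908503)/0.036712 = 5.363921
  sinθ=0.185904, cosθ=0.982568
  F = (M+m)·ẍ + m·l·cosθ·θ̈ − m·l·sinθ·θ̇² = -6.538576 + 0.283848 − 0.002973 = -6.257701
step 3→4:
  ẍ = (ẋ'−ẋ)/dt = (0.234163809−0.360557171)/0.036712 = -3.442835
  θ̈ = (θ̇'−θ̇)/dt = (-0.156640764−-0.347988253)/0.036712 = 5.212124
  sinθ=0.166212, cosθ=0.986090
  F = (M+m)·ẍ + m·l·cosθ·θ̈ − m·l·sinθ·θ̇² = -6.606322 + 0.276804 − 0.001084 = -6.330602
step 4→5:
  ẍ = (ẋ'−ẋ)/dt = (0.178733843−0.234163809)/0.036712 = -1.509860
  θ̈ = (θ̇'−θ̇)/dt = (-0.042461301−-0.156640764)/0.036712 = 3.110140
  sinθ=0.153601, cosθ=0.988133
  F = (M+m)·ẍ + m·l·cosθ·θ̈ − m·l·sinθ·θ̇² = -2.897211 + 0.165515 − 0.000203 = -2.731899
step 5→6:
  ẍ = (ẋ'−ẋ)/dt = (0.366677076−0.178733843)/0.036712 = 5.119395
  θ̈ = (θ̇'−θ̇)/dt = (-0.179990388−-0.042461301)/0.036712 = -3.746162
  sinθ=0.147917, cosθ=0.989000
  F = (M+m)·ẍ + m·l·cosθ·θ̈ − m·l·sinθ·θ̇² = 9.823408 + -0.199537 − 0.000014 = 9.623856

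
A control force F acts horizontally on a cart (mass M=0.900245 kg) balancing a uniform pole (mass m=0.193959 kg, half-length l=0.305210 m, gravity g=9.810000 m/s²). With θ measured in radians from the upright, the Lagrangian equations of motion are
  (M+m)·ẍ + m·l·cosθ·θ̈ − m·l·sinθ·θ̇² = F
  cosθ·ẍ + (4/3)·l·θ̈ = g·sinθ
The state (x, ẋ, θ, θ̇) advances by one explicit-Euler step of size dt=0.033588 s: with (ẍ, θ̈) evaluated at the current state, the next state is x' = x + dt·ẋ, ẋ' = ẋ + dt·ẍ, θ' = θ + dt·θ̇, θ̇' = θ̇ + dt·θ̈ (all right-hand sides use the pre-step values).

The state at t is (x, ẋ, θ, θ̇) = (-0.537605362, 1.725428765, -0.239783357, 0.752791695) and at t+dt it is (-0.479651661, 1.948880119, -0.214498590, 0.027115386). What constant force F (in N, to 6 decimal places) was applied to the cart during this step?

ẍ = (ẋ'−ẋ)/dt = (1.948880119−1.725428765)/0.033588 = 6.652714
θ̈ = (θ̇'−θ̇)/dt = (0.027115386−0.752791695)/0.033588 = -21.605225
sinθ=-0.237492, cosθ=0.971389
F = (M+m)·ẍ + m·l·cosθ·θ̈ − m·l·sinθ·θ̇² = 7.279426 + -1.242398 − -0.007967 = 6.044995

F = 6.044995 N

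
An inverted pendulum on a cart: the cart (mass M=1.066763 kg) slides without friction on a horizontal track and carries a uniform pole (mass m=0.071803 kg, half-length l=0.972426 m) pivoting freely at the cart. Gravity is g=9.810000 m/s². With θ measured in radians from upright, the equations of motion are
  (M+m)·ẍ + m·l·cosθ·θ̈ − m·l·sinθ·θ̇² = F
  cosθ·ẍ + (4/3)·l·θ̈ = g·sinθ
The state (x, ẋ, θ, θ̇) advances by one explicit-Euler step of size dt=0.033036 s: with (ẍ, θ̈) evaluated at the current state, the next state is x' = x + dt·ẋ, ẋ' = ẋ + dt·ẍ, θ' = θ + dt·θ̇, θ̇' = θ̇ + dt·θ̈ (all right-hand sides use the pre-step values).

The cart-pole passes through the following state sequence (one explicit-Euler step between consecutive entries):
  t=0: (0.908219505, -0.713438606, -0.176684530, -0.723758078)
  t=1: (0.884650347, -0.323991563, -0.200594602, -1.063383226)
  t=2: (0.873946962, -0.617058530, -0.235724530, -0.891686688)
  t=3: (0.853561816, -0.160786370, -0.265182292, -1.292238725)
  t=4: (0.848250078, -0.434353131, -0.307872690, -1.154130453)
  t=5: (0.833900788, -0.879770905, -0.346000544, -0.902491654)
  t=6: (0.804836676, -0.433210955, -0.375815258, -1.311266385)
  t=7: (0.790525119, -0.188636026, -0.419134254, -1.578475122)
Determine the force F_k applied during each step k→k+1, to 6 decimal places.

F_0 = 12.721850 N
F_1 = -9.729034 N
F_2 = 14.914940 N
F_3 = -9.116062 N
F_4 = -14.816031 N
F_5 = 14.596946 N
F_6 = 7.947850 N

step 0→1:
  ẍ = (ẋ'−ẋ)/dt = (-0.323991563−-0.713438606)/0.033036 = 11.788565
  θ̈ = (θ̇'−θ̇)/dt = (-1.063383226−-0.723758078)/0.033036 = -10.280456
  sinθ=-0.175767, cosθ=0.984432
  F = (M+m)·ẍ + m·l·cosθ·θ̈ − m·l·sinθ·θ̇² = 13.422060 + -0.706638 − -0.006429 = 12.721850
step 1→2:
  ẍ = (ẋ'−ẋ)/dt = (-0.617058530−-0.323991563)/0.033036 = -8.871140
  θ̈ = (θ̇'−θ̇)/dt = (-0.891686688−-1.063383226)/0.033036 = 5.197256
  sinθ=-0.199252, cosθ=0.979948
  F = (M+m)·ẍ + m·l·cosθ·θ̈ − m·l·sinθ·θ̇² = -10.100378 + 0.355612 − -0.015732 = -9.729034
step 2→3:
  ẍ = (ẋ'−ẋ)/dt = (-0.160786370−-0.617058530)/0.033036 = 13.811362
  θ̈ = (θ̇'−θ̇)/dt = (-1.292238725−-0.891686688)/0.033036 = -12.124714
  sinθ=-0.233548, cosθ=0.972345
  F = (M+m)·ẍ + m·l·cosθ·θ̈ − m·l·sinθ·θ̇² = 15.725147 + -0.823173 − -0.012966 = 14.914940
step 3→4:
  ẍ = (ẋ'−ẋ)/dt = (-0.434353131−-0.160786370)/0.033036 = -8.280868
  θ̈ = (θ̇'−θ̇)/dt = (-1.154130453−-1.292238725)/0.033036 = 4.180539
  sinθ=-0.262085, cosθ=0.965045
  F = (M+m)·ẍ + m·l·cosθ·θ̈ − m·l·sinθ·θ̇² = -9.428315 + 0.281695 − -0.030558 = -9.116062
step 4→5:
  ẍ = (ẋ'−ẋ)/dt = (-0.879770905−-0.434353131)/0.033036 = -13.482800
  θ̈ = (θ̇'−θ̇)/dt = (-0.902491654−-1.154130453)/0.033036 = 7.617109
  sinθ=-0.303032, cosθ=0.952980
  F = (M+m)·ẍ + m·l·cosθ·θ̈ − m·l·sinθ·θ̇² = -15.351057 + 0.506843 − -0.028184 = -14.816031
step 5→6:
  ẍ = (ẋ'−ẋ)/dt = (-0.433210955−-0.879770905)/0.033036 = 13.517373
  θ̈ = (θ̇'−θ̇)/dt = (-1.311266385−-0.902491654)/0.033036 = -12.373615
  sinθ=-0.339138, cosθ=0.940737
  F = (M+m)·ẍ + m·l·cosθ·θ̈ − m·l·sinθ·θ̇² = 15.390422 + -0.812763 − -0.019287 = 14.596946
step 6→7:
  ẍ = (ẋ'−ẋ)/dt = (-0.188636026−-0.433210955)/0.033036 = 7.403285
  θ̈ = (θ̇'−θ̇)/dt = (-1.578475122−-1.311266385)/0.033036 = -8.088411
  sinθ=-0.367031, cosθ=0.930209
  F = (M+m)·ẍ + m·l·cosθ·θ̈ − m·l·sinθ·θ̇² = 8.429129 + -0.525343 − -0.044064 = 7.947850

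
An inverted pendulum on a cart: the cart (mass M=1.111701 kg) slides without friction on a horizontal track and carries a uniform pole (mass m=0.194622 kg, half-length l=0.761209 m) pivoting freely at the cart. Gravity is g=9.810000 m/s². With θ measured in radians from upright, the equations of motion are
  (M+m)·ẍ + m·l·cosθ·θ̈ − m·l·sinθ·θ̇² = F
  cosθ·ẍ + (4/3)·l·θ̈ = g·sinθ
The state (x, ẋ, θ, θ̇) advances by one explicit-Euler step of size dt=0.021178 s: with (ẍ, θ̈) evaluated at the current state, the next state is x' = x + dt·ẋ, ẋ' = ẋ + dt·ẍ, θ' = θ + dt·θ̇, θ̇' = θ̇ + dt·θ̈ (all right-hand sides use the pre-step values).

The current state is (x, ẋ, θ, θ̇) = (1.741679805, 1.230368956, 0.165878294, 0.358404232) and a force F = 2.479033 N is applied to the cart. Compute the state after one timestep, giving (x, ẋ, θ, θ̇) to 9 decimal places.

(1.767736559, 1.271275478, 0.173468579, 0.352452570)

sinθ=0.165118633, cosθ=0.986273713
temp = (F + m·l·θ̇²·sinθ)/(M+m) = (2.479033 + 0.003142232)/1.306323 = 1.900123654
θ̈ = (g·sinθ − cosθ·temp)/(l·(4/3 − m·cos²θ/(M+m))) = -0.281030400
ẍ = temp − m·l·θ̈·cosθ/(M+m) = 1.931557392
Euler: x'=1.741679805+0.021178·1.230368956=1.767736559, ẋ'=1.230368956+0.021178·1.931557392=1.271275478
       θ'=0.165878294+0.021178·0.358404232=0.173468579, θ̇'=0.358404232+0.021178·-0.281030400=0.352452570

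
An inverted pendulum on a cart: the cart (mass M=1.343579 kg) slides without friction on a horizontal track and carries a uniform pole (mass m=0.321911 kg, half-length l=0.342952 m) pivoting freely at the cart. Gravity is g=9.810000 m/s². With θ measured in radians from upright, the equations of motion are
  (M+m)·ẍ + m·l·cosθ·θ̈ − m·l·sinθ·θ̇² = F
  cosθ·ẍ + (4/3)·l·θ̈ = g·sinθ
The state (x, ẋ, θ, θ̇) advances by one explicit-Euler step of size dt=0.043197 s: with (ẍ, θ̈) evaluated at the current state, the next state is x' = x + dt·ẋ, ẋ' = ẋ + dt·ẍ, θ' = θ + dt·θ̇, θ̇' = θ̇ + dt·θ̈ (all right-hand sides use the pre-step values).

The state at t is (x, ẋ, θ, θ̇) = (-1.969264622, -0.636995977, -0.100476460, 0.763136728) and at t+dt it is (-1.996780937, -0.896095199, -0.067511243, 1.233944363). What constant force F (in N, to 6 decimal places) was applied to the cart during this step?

ẍ = (ẋ'−ẋ)/dt = (-0.896095199−-0.636995977)/0.043197 = -5.998084
θ̈ = (θ̇'−θ̇)/dt = (1.233944363−0.763136728)/0.043197 = 10.899082
sinθ=-0.100307, cosθ=0.994956
F = (M+m)·ẍ + m·l·cosθ·θ̈ − m·l·sinθ·θ̇² = -9.989748 + 1.197190 − -0.006449 = -8.786109

F = -8.786109 N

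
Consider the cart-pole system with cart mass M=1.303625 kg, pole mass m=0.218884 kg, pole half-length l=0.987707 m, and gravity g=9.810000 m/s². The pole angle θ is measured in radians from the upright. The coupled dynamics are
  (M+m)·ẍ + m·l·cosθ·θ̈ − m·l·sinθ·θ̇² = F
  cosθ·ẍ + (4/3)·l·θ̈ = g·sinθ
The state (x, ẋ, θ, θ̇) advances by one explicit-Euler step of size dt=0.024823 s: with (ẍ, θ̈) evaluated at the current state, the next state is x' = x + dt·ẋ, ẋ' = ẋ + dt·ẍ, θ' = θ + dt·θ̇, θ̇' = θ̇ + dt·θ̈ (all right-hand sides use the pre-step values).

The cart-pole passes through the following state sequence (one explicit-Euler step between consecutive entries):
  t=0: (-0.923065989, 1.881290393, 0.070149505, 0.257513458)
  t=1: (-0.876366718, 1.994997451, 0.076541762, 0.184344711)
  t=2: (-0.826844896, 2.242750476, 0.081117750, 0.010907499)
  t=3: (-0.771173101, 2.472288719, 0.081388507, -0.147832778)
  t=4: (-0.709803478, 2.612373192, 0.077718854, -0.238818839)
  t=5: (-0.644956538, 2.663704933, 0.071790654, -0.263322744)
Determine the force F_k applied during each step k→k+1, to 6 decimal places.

F_0 = 6.337485 N
F_1 = 13.689163 N
F_2 = 12.700651 N
F_3 = 7.801832 N
F_4 = 2.934685 N

step 0→1:
  ẍ = (ẋ'−ẋ)/dt = (1.994997451−1.881290393)/0.024823 = 4.580714
  θ̈ = (θ̇'−θ̇)/dt = (0.184344711−0.257513458)/0.024823 = -2.947619
  sinθ=0.070092, cosθ=0.997541
  F = (M+m)·ẍ + m·l·cosθ·θ̈ − m·l·sinθ·θ̇² = 6.974178 + -0.635688 − 0.001005 = 6.337485
step 1→2:
  ẍ = (ẋ'−ẋ)/dt = (2.242750476−1.994997451)/0.024823 = 9.980785
  θ̈ = (θ̇'−θ̇)/dt = (0.010907499−0.184344711)/0.024823 = -6.986956
  sinθ=0.076467, cosθ=0.997072
  F = (M+m)·ẍ + m·l·cosθ·θ̈ − m·l·sinθ·θ̇² = 15.195835 + -1.506110 − 0.000562 = 13.689163
step 2→3:
  ẍ = (ẋ'−ẋ)/dt = (2.472288719−2.242750476)/0.024823 = 9.246998
  θ̈ = (θ̇'−θ̇)/dt = (-0.147832778−0.010907499)/0.024823 = -6.394887
  sinθ=0.081029, cosθ=0.996712
  F = (M+m)·ẍ + m·l·cosθ·θ̈ − m·l·sinθ·θ̇² = 14.078638 + -1.377985 − 0.000002 = 12.700651
step 3→4:
  ẍ = (ẋ'−ẋ)/dt = (2.612373192−2.472288719)/0.024823 = 5.643334
  θ̈ = (θ̇'−θ̇)/dt = (-0.238818839−-0.147832778)/0.024823 = -3.665393
  sinθ=0.081299, cosθ=0.996690
  F = (M+m)·ẍ + m·l·cosθ·θ̈ − m·l·sinθ·θ̇² = 8.592026 + -0.789810 − 0.000384 = 7.801832
step 4→5:
  ẍ = (ẋ'−ẋ)/dt = (2.663704933−2.612373192)/0.024823 = 2.067910
  θ̈ = (θ̇'−θ̇)/dt = (-0.263322744−-0.238818839)/0.024823 = -0.987145
  sinθ=0.077641, cosθ=0.996981
  F = (M+m)·ẍ + m·l·cosθ·θ̈ − m·l·sinθ·θ̇² = 3.148412 + -0.212770 − 0.000957 = 2.934685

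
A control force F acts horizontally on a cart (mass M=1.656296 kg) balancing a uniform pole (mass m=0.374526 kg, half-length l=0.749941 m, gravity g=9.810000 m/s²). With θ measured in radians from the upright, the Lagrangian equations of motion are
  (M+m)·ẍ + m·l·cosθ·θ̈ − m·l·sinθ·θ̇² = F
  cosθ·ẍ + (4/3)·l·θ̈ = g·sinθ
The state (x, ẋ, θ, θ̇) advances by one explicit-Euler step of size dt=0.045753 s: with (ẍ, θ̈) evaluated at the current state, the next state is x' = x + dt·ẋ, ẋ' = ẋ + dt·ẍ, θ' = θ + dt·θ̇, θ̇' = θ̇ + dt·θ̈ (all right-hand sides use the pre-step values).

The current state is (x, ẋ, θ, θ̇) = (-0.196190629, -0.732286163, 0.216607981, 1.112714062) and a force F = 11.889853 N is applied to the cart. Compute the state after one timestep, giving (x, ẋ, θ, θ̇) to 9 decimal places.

sinθ=0.214918111, cosθ=0.976632073
temp = (F + m·l·θ̇²·sinθ)/(M+m) = (11.889853 + 0.074739337)/2.030822 = 5.891502227
θ̈ = (g·sinθ − cosθ·temp)/(l·(4/3 − m·cos²θ/(M+m))) = -4.199842317
ẍ = temp − m·l·θ̈·cosθ/(M+m) = 6.458787068
Euler: x'=-0.196190629+0.045753·-0.732286163=-0.229694918, ẋ'=-0.732286163+0.045753·6.458787068=-0.436777278
       θ'=0.216607981+0.045753·1.112714062=0.267517987, θ̇'=1.112714062+0.045753·-4.199842317=0.920558676

(-0.229694918, -0.436777278, 0.267517987, 0.920558676)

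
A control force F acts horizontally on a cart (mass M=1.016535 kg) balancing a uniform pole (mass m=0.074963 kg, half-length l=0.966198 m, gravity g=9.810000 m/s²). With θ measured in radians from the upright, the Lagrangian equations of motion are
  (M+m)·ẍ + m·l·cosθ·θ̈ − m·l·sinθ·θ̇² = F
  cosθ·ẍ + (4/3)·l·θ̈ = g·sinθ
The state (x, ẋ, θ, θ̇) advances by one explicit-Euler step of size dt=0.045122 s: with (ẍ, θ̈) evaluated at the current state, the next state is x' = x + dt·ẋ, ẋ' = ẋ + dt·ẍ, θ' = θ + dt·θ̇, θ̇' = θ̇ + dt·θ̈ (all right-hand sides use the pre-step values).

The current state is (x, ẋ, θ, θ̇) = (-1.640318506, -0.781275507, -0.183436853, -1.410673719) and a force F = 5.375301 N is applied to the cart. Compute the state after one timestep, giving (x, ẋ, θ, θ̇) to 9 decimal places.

sinθ=-0.182409836, cosθ=0.983222585
temp = (F + m·l·θ̇²·sinθ)/(M+m) = (5.375301 + -0.026291447)/1.091498 = 4.900613242
θ̈ = (g·sinθ − cosθ·temp)/(l·(4/3 − m·cos²θ/(M+m))) = -5.398052680
ẍ = temp − m·l·θ̈·cosθ/(M+m) = 5.252804939
Euler: x'=-1.640318506+0.045122·-0.781275507=-1.675571219, ẋ'=-0.781275507+0.045122·5.252804939=-0.544258443
       θ'=-0.183436853+0.045122·-1.410673719=-0.247089273, θ̇'=-1.410673719+0.045122·-5.398052680=-1.654244652

(-1.675571219, -0.544258443, -0.247089273, -1.654244652)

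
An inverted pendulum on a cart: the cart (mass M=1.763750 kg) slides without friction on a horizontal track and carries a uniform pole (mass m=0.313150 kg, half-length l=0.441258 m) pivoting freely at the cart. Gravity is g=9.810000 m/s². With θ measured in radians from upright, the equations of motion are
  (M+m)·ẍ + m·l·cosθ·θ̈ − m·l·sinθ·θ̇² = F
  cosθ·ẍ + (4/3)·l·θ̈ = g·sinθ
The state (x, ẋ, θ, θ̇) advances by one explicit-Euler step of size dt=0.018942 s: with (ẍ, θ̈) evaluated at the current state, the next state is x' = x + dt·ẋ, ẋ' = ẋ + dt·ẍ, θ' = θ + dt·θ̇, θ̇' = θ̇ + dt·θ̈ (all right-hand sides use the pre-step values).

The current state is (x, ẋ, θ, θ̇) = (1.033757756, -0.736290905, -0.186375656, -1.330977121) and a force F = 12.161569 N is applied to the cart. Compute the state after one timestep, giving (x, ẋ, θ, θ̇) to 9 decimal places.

(1.019810934, -0.607945477, -0.211587025, -1.603870429)

sinθ=-0.185298541, cosθ=0.982682273
temp = (F + m·l·θ̇²·sinθ)/(M+m) = (12.161569 + -0.045358448)/2.076900 = 5.833795826
θ̈ = (g·sinθ − cosθ·temp)/(l·(4/3 − m·cos²θ/(M+m))) = -14.406784296
ẍ = temp − m·l·θ̈·cosθ/(M+m) = 6.775706238
Euler: x'=1.033757756+0.018942·-0.736290905=1.019810934, ẋ'=-0.736290905+0.018942·6.775706238=-0.607945477
       θ'=-0.186375656+0.018942·-1.330977121=-0.211587025, θ̇'=-1.330977121+0.018942·-14.406784296=-1.603870429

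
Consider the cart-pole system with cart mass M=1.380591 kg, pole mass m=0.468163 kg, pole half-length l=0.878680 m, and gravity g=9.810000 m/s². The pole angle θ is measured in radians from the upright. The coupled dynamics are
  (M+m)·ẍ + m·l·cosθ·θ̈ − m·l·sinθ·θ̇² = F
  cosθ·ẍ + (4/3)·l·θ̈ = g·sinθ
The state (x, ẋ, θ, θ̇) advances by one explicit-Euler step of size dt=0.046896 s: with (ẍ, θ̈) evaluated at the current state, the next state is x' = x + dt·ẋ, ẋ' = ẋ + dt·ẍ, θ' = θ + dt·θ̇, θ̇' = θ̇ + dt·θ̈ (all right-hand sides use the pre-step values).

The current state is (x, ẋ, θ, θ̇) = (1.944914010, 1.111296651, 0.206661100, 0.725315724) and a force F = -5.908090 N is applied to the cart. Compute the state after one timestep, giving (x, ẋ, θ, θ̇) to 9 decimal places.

sinθ=0.205193197, cosθ=0.978721489
temp = (F + m·l·θ̇²·sinθ)/(M+m) = (-5.908090 + 0.044406339)/1.848754 = -3.171694915
θ̈ = (g·sinθ − cosθ·temp)/(l·(4/3 − m·cos²θ/(M+m))) = 5.339084376
ẍ = temp − m·l·θ̈·cosθ/(M+m) = -4.334413489
Euler: x'=1.944914010+0.046896·1.111296651=1.997029378, ẋ'=1.111296651+0.046896·-4.334413489=0.908029996
       θ'=0.206661100+0.046896·0.725315724=0.240675506, θ̇'=0.725315724+0.046896·5.339084376=0.975697425

(1.997029378, 0.908029996, 0.240675506, 0.975697425)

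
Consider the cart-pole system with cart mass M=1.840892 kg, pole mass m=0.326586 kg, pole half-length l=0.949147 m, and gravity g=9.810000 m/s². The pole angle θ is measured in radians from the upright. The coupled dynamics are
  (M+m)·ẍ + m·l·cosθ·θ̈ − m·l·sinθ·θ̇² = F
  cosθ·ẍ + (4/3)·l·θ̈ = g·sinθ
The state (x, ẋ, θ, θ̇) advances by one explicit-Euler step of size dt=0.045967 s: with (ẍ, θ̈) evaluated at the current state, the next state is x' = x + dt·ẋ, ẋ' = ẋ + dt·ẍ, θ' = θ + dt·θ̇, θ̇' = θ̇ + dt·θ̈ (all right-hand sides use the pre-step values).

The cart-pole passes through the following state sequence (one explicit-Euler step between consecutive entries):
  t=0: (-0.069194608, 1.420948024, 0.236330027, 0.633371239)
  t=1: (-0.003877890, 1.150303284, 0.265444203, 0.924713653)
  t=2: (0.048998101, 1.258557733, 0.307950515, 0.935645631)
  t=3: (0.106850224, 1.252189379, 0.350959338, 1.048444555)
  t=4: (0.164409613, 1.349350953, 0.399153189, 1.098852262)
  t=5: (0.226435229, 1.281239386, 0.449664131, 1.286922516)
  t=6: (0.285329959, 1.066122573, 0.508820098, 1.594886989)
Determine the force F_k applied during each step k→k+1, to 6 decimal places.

step 0→1:
  ẍ = (ẋ'−ẋ)/dt = (1.150303284−1.420948024)/0.045967 = -5.887805
  θ̈ = (θ̇'−θ̇)/dt = (0.924713653−0.633371239)/0.045967 = 6.338078
  sinθ=0.234136, cosθ=0.972204
  F = (M+m)·ẍ + m·l·cosθ·θ̈ − m·l·sinθ·θ̇² = -12.761688 + 1.910055 − 0.029115 = -10.880748
step 1→2:
  ẍ = (ẋ'−ẋ)/dt = (1.258557733−1.150303284)/0.045967 = 2.355047
  θ̈ = (θ̇'−θ̇)/dt = (0.935645631−0.924713653)/0.045967 = 0.237822
  sinθ=0.262338, cosθ=0.964976
  F = (M+m)·ẍ + m·l·cosθ·θ̈ − m·l·sinθ·θ̇² = 5.104513 + 0.071138 − 0.069536 = 5.106115
step 2→3:
  ẍ = (ẋ'−ẋ)/dt = (1.252189379−1.258557733)/0.045967 = -0.138542
  θ̈ = (θ̇'−θ̇)/dt = (1.048444555−0.935645631)/0.045967 = 2.453911
  sinθ=0.303106, cosθ=0.952957
  F = (M+m)·ẍ + m·l·cosθ·θ̈ − m·l·sinθ·θ̇² = -0.300286 + 0.724875 − 0.082252 = 0.342336
step 3→4:
  ẍ = (ẋ'−ẋ)/dt = (1.349350953−1.252189379)/0.045967 = 2.113724
  θ̈ = (θ̇'−θ̇)/dt = (1.098852262−1.048444555)/0.045967 = 1.096606
  sinθ=0.343799, cosθ=0.939043
  F = (M+m)·ẍ + m·l·cosθ·θ̈ − m·l·sinθ·θ̇² = 4.581451 + 0.319203 − 0.117146 = 4.783509
step 4→5:
  ẍ = (ẋ'−ẋ)/dt = (1.281239386−1.349350953)/0.045967 = -1.481749
  θ̈ = (θ̇'−θ̇)/dt = (1.286922516−1.098852262)/0.045967 = 4.091419
  sinθ=0.388638, cosθ=0.921390
  F = (M+m)·ẍ + m·l·cosθ·θ̈ − m·l·sinθ·θ̇² = -3.211659 + 1.168554 − 0.145464 = -2.188569
step 5→6:
  ẍ = (ẋ'−ẋ)/dt = (1.066122573−1.281239386)/0.045967 = -4.679810
  θ̈ = (θ̇'−θ̇)/dt = (1.594886989−1.286922516)/0.045967 = 6.699686
  sinθ=0.434663, cosθ=0.900593
  F = (M+m)·ẍ + m·l·cosθ·θ̈ − m·l·sinθ·θ̇² = -10.143385 + 1.870312 − 0.223146 = -8.496218

F_0 = -10.880748 N
F_1 = 5.106115 N
F_2 = 0.342336 N
F_3 = 4.783509 N
F_4 = -2.188569 N
F_5 = -8.496218 N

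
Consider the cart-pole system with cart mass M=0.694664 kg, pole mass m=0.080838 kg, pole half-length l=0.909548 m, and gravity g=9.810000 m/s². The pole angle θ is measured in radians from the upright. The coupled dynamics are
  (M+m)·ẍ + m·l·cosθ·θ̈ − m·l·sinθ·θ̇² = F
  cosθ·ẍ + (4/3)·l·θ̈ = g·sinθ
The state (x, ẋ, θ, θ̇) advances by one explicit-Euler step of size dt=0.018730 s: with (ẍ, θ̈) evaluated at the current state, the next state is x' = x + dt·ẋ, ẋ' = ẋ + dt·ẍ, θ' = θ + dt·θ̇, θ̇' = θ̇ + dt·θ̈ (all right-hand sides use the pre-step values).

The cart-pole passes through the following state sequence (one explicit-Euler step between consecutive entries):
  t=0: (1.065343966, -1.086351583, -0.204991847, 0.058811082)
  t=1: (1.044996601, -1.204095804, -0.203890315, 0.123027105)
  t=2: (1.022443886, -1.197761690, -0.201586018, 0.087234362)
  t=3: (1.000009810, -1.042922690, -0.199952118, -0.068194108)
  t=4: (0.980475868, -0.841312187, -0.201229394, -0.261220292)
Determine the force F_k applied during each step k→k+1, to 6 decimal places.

step 0→1:
  ẍ = (ẋ'−ẋ)/dt = (-1.204095804−-1.086351583)/0.018730 = -6.286397
  θ̈ = (θ̇'−θ̇)/dt = (0.123027105−0.058811082)/0.018730 = 3.428512
  sinθ=-0.203559, cosθ=0.979063
  F = (M+m)·ẍ + m·l·cosθ·θ̈ − m·l·sinθ·θ̇² = -4.875114 + 0.246807 − -0.000052 = -4.628255
step 1→2:
  ẍ = (ẋ'−ẋ)/dt = (-1.197761690−-1.204095804)/0.018730 = 0.338180
  θ̈ = (θ̇'−θ̇)/dt = (0.087234362−0.123027105)/0.018730 = -1.910985
  sinθ=-0.202481, cosθ=0.979286
  F = (M+m)·ẍ + m·l·cosθ·θ̈ − m·l·sinθ·θ̇² = 0.262259 + -0.137597 − -0.000225 = 0.124888
step 2→3:
  ẍ = (ẋ'−ẋ)/dt = (-1.042922690−-1.197761690)/0.018730 = 8.266898
  θ̈ = (θ̇'−θ̇)/dt = (-0.068194108−0.087234362)/0.018730 = -8.298370
  sinθ=-0.200223, cosθ=0.979750
  F = (M+m)·ẍ + m·l·cosθ·θ̈ − m·l·sinθ·θ̇² = 6.410996 + -0.597791 − -0.000112 = 5.813317
step 3→4:
  ẍ = (ẋ'−ẋ)/dt = (-0.841312187−-1.042922690)/0.018730 = 10.764042
  θ̈ = (θ̇'−θ̇)/dt = (-0.261220292−-0.068194108)/0.018730 = -10.305723
  sinθ=-0.198622, cosθ=0.980076
  F = (M+m)·ẍ + m·l·cosθ·θ̈ − m·l·sinθ·θ̇² = 8.347536 + -0.742642 − -0.000068 = 7.604962

F_0 = -4.628255 N
F_1 = 0.124888 N
F_2 = 5.813317 N
F_3 = 7.604962 N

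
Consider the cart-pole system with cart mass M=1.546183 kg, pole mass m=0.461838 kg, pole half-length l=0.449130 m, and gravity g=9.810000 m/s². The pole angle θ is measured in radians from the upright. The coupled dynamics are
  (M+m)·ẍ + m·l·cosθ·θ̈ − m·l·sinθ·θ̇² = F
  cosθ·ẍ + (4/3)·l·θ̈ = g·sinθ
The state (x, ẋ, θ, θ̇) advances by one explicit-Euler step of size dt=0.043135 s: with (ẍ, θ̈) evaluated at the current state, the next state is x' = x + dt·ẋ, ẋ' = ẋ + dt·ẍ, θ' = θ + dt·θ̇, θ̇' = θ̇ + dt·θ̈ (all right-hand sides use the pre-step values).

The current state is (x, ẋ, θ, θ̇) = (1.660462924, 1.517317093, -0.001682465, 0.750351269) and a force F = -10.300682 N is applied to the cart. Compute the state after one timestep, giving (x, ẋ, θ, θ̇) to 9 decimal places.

sinθ=-0.001682464, cosθ=0.999998585
temp = (F + m·l·θ̇²·sinθ)/(M+m) = (-10.300682 + -0.000196488)/2.008021 = -5.129865917
θ̈ = (g·sinθ − cosθ·temp)/(l·(4/3 − m·cos²θ/(M+m))) = 10.318710639
ẍ = temp − m·l·θ̈·cosθ/(M+m) = -6.195770422
Euler: x'=1.660462924+0.043135·1.517317093=1.725912397, ẋ'=1.517317093+0.043135·-6.195770422=1.250062536
       θ'=-0.001682465+0.043135·0.750351269=0.030683937, θ̇'=0.750351269+0.043135·10.318710639=1.195448852

(1.725912397, 1.250062536, 0.030683937, 1.195448852)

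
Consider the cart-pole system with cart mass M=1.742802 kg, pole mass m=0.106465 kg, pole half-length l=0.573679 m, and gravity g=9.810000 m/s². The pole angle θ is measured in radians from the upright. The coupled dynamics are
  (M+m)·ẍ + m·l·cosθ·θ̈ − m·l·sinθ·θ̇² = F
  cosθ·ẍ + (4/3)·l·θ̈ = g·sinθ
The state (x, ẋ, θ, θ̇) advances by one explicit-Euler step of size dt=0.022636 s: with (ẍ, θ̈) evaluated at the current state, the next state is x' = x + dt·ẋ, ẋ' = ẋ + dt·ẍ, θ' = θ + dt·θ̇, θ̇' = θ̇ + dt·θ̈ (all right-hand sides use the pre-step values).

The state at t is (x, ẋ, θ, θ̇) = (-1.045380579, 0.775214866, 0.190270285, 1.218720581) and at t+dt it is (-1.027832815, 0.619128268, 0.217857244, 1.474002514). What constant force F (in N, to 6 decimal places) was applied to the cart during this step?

ẍ = (ẋ'−ẋ)/dt = (0.619128268−0.775214866)/0.022636 = -6.895503
θ̈ = (θ̇'−θ̇)/dt = (1.474002514−1.218720581)/0.022636 = 11.277696
sinθ=0.189124, cosθ=0.981953
F = (M+m)·ẍ + m·l·cosθ·θ̈ − m·l·sinθ·θ̇² = -12.751626 + 0.676374 − 0.017157 = -12.092408

F = -12.092408 N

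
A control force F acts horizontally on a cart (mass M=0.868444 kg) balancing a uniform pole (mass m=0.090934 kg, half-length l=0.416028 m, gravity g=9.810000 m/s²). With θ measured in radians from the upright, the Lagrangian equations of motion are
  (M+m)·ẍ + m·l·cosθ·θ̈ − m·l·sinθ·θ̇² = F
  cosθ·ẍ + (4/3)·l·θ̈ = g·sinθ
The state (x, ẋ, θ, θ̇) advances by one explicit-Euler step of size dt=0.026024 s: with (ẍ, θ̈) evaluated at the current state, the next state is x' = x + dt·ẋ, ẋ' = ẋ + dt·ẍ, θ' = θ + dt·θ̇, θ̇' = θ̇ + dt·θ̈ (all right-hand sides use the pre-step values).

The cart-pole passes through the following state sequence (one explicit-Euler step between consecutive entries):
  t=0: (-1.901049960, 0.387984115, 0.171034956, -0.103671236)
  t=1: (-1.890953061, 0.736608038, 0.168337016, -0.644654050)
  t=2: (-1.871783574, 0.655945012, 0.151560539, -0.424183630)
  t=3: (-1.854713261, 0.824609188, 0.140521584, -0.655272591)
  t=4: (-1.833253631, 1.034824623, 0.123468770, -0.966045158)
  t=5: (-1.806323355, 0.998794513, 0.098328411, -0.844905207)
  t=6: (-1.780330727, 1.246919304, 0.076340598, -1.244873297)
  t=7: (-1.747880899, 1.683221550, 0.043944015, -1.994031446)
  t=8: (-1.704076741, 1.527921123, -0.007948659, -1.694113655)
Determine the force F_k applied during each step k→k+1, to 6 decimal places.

F_0 = 12.077043 N
F_1 = -2.660319 N
F_2 = 5.884715 N
F_3 = 7.300026 N
F_4 = -1.157842 N
F_5 = 8.565875 N
F_6 = 14.993986 N
F_7 = -5.296208 N

step 0→1:
  ẍ = (ẋ'−ẋ)/dt = (0.736608038−0.387984115)/0.026024 = 13.396247
  θ̈ = (θ̇'−θ̇)/dt = (-0.644654050−-0.103671236)/0.026024 = -20.787843
  sinθ=0.170202, cosθ=0.985409
  F = (M+m)·ẍ + m·l·cosθ·θ̈ − m·l·sinθ·θ̇² = 12.852064 + -0.774952 − 0.000069 = 12.077043
step 1→2:
  ẍ = (ẋ'−ẋ)/dt = (0.655945012−0.736608038)/0.026024 = -3.099563
  θ̈ = (θ̇'−θ̇)/dt = (-0.424183630−-0.644654050)/0.026024 = 8.471811
  sinθ=0.167543, cosθ=0.985865
  F = (M+m)·ẍ + m·l·cosθ·θ̈ − m·l·sinθ·θ̇² = -2.973652 + 0.315968 − 0.002634 = -2.660319
step 2→3:
  ẍ = (ẋ'−ẋ)/dt = (0.824609188−0.655945012)/0.026024 = 6.481101
  θ̈ = (θ̇'−θ̇)/dt = (-0.655272591−-0.424183630)/0.026024 = -8.879840
  sinθ=0.150981, cosθ=0.988537
  F = (M+m)·ẍ + m·l·cosθ·θ̈ − m·l·sinθ·θ̇² = 6.217826 + -0.332083 − 0.001028 = 5.884715
step 3→4:
  ẍ = (ẋ'−ẋ)/dt = (1.034824623−0.824609188)/0.026024 = 8.077753
  θ̈ = (θ̇'−θ̇)/dt = (-0.966045158−-0.655272591)/0.026024 = -11.941768
  sinθ=0.140060, cosθ=0.990143
  F = (M+m)·ẍ + m·l·cosθ·θ̈ − m·l·sinθ·θ̇² = 7.749618 + -0.447317 − 0.002275 = 7.300026
step 4→5:
  ẍ = (ẋ'−ẋ)/dt = (0.998794513−1.034824623)/0.026024 = -1.384495
  θ̈ = (θ̇'−θ̇)/dt = (-0.844905207−-0.966045158)/0.026024 = 4.654932
  sinθ=0.123155, cosθ=0.992387
  F = (M+m)·ẍ + m·l·cosθ·θ̈ − m·l·sinθ·θ̇² = -1.328254 + 0.174761 − 0.004348 = -1.157842
step 5→6:
  ẍ = (ẋ'−ẋ)/dt = (1.246919304−0.998794513)/0.026024 = 9.534460
  θ̈ = (θ̇'−θ̇)/dt = (-1.244873297−-0.844905207)/0.026024 = -15.369201
  sinθ=0.098170, cosθ=0.995170
  F = (M+m)·ẍ + m·l·cosθ·θ̈ − m·l·sinθ·θ̇² = 9.147151 + -0.578625 − 0.002651 = 8.565875
step 6→7:
  ẍ = (ẋ'−ẋ)/dt = (1.683221550−1.246919304)/0.026024 = 16.765380
  θ̈ = (θ̇'−θ̇)/dt = (-1.994031446−-1.244873297)/0.026024 = -28.787202
  sinθ=0.076266, cosθ=0.997087
  F = (M+m)·ẍ + m·l·cosθ·θ̈ − m·l·sinθ·θ̇² = 16.084337 + -1.085879 − 0.004471 = 14.993986
step 7→8:
  ẍ = (ẋ'−ẋ)/dt = (1.527921123−1.683221550)/0.026024 = -5.967585
  θ̈ = (θ̇'−θ̇)/dt = (-1.694113655−-1.994031446)/0.026024 = 11.524662
  sinθ=0.043930, cosθ=0.999035
  F = (M+m)·ẍ + m·l·cosθ·θ̈ − m·l·sinθ·θ̇² = -5.725170 + 0.435570 − 0.006608 = -5.296208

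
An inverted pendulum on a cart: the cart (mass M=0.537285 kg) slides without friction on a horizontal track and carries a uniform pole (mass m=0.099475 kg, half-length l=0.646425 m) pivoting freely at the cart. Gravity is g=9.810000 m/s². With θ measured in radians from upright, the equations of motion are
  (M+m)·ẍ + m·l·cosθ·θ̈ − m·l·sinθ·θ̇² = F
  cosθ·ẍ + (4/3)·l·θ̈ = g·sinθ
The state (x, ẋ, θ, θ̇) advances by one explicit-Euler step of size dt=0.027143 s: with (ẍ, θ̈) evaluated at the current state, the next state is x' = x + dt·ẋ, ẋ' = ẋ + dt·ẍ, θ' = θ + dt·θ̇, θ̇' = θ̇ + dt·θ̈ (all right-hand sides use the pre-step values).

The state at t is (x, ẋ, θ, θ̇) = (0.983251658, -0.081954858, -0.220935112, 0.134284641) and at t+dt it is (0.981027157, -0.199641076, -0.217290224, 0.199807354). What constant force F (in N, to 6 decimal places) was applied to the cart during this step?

F = -2.609147 N

ẍ = (ẋ'−ẋ)/dt = (-0.199641076−-0.081954858)/0.027143 = -4.335785
θ̈ = (θ̇'−θ̇)/dt = (0.199807354−0.134284641)/0.027143 = 2.413982
sinθ=-0.219142, cosθ=0.975693
F = (M+m)·ẍ + m·l·cosθ·θ̈ − m·l·sinθ·θ̇² = -2.760855 + 0.151453 − -0.000254 = -2.609147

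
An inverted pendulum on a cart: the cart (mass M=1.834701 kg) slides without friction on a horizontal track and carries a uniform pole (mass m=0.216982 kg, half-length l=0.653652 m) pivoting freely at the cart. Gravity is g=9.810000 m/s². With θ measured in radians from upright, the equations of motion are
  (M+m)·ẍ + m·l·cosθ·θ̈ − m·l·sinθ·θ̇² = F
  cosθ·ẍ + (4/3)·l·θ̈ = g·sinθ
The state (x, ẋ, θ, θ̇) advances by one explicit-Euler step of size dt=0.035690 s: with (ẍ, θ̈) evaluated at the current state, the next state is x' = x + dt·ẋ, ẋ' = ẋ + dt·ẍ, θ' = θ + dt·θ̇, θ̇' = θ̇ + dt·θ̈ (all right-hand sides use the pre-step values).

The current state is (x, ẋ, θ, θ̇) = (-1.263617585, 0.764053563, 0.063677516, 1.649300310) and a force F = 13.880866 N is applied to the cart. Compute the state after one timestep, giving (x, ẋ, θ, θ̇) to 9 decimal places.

(-1.236348513, 1.024777806, 0.122541044, 1.376315387)

sinθ=0.063634491, cosθ=0.997973272
temp = (F + m·l·θ̇²·sinθ)/(M+m) = (13.880866 + 0.024550614)/2.051683 = 6.777565839
θ̈ = (g·sinθ − cosθ·temp)/(l·(4/3 − m·cos²θ/(M+m))) = -7.648779003
ẍ = temp − m·l·θ̈·cosθ/(M+m) = 7.305246364
Euler: x'=-1.263617585+0.035690·0.764053563=-1.236348513, ẋ'=0.764053563+0.035690·7.305246364=1.024777806
       θ'=0.063677516+0.035690·1.649300310=0.122541044, θ̇'=1.649300310+0.035690·-7.648779003=1.376315387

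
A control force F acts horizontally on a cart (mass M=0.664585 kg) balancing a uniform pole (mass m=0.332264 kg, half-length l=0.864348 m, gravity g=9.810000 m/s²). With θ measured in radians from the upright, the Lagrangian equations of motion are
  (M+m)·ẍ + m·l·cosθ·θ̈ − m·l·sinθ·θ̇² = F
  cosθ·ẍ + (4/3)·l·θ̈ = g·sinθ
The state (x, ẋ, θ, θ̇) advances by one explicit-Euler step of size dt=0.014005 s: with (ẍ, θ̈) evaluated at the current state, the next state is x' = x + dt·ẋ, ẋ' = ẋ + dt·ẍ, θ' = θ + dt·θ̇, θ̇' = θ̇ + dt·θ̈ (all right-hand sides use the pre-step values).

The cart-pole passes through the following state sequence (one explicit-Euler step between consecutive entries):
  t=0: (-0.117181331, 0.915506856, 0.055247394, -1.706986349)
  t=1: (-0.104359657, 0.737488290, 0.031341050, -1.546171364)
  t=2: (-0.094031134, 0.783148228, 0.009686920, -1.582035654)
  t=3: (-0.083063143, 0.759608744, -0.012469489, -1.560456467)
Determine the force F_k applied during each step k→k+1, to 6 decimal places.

F_0 = -9.424528 N
F_1 = 2.493387 N
F_2 = -1.239968 N

step 0→1:
  ẍ = (ẋ'−ẋ)/dt = (0.737488290−0.915506856)/0.014005 = -12.711072
  θ̈ = (θ̇'−θ̇)/dt = (-1.546171364−-1.706986349)/0.014005 = 11.482684
  sinθ=0.055219, cosθ=0.998474
  F = (M+m)·ẍ + m·l·cosθ·θ̈ − m·l·sinθ·θ̇² = -12.671020 + 3.292700 − 0.046209 = -9.424528
step 1→2:
  ẍ = (ẋ'−ẋ)/dt = (0.783148228−0.737488290)/0.014005 = 3.260260
  θ̈ = (θ̇'−θ̇)/dt = (-1.582035654−-1.546171364)/0.014005 = -2.560820
  sinθ=0.031336, cosθ=0.999509
  F = (M+m)·ẍ + m·l·cosθ·θ̈ − m·l·sinθ·θ̇² = 3.249987 + -0.735085 − 0.021514 = 2.493387
step 2→3:
  ẍ = (ẋ'−ẋ)/dt = (0.759608744−0.783148228)/0.014005 = -1.680791
  θ̈ = (θ̇'−θ̇)/dt = (-1.560456467−-1.582035654)/0.014005 = 1.540820
  sinθ=0.009687, cosθ=0.999953
  F = (M+m)·ẍ + m·l·cosθ·θ̈ − m·l·sinθ·θ̇² = -1.675495 + 0.442490 − 0.006963 = -1.239968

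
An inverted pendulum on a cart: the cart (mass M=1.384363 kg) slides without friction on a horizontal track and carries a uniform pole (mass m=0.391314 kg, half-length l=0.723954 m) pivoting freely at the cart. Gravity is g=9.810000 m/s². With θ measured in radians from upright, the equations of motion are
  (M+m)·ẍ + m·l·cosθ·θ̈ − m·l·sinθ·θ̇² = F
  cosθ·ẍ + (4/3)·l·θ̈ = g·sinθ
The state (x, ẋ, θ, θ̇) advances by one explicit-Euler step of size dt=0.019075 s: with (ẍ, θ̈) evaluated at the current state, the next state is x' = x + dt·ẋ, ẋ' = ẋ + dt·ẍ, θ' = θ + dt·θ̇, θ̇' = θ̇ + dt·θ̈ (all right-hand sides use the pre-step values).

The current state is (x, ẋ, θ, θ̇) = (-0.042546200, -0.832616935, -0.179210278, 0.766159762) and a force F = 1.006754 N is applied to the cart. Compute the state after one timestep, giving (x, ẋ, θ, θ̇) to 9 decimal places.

(-0.058428368, -0.813662387, -0.164595781, 0.712282068)

sinθ=-0.178252555, cosθ=0.983984770
temp = (F + m·l·θ̇²·sinθ)/(M+m) = (1.006754 + -0.029642225)/1.775677 = 0.550275627
θ̈ = (g·sinθ − cosθ·temp)/(l·(4/3 − m·cos²θ/(M+m))) = -2.824518705
ẍ = temp − m·l·θ̈·cosθ/(M+m) = 0.993685358
Euler: x'=-0.042546200+0.019075·-0.832616935=-0.058428368, ẋ'=-0.832616935+0.019075·0.993685358=-0.813662387
       θ'=-0.179210278+0.019075·0.766159762=-0.164595781, θ̇'=0.766159762+0.019075·-2.824518705=0.712282068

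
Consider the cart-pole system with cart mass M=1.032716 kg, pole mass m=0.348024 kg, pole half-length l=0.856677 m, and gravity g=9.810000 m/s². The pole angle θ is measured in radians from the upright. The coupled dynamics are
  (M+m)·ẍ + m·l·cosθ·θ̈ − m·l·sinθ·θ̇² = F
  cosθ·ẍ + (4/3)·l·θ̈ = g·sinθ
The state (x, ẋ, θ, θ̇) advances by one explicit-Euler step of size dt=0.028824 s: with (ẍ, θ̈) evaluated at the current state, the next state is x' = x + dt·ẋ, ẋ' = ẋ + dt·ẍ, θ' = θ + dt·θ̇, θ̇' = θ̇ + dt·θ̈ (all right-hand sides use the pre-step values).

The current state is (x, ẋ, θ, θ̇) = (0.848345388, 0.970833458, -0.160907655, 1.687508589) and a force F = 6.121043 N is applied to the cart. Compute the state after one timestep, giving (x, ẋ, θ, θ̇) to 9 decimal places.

(0.876328692, 1.134346098, -0.112266907, 1.506544982)

sinθ=-0.160214203, cosθ=0.987082271
temp = (F + m·l·θ̇²·sinθ)/(M+m) = (6.121043 + -0.136025176)/1.380740 = 4.334645062
θ̈ = (g·sinθ − cosθ·temp)/(l·(4/3 − m·cos²θ/(M+m))) = -6.278226731
ẍ = temp − m·l·θ̈·cosθ/(M+m) = 5.672794889
Euler: x'=0.848345388+0.028824·0.970833458=0.876328692, ẋ'=0.970833458+0.028824·5.672794889=1.134346098
       θ'=-0.160907655+0.028824·1.687508589=-0.112266907, θ̇'=1.687508589+0.028824·-6.278226731=1.506544982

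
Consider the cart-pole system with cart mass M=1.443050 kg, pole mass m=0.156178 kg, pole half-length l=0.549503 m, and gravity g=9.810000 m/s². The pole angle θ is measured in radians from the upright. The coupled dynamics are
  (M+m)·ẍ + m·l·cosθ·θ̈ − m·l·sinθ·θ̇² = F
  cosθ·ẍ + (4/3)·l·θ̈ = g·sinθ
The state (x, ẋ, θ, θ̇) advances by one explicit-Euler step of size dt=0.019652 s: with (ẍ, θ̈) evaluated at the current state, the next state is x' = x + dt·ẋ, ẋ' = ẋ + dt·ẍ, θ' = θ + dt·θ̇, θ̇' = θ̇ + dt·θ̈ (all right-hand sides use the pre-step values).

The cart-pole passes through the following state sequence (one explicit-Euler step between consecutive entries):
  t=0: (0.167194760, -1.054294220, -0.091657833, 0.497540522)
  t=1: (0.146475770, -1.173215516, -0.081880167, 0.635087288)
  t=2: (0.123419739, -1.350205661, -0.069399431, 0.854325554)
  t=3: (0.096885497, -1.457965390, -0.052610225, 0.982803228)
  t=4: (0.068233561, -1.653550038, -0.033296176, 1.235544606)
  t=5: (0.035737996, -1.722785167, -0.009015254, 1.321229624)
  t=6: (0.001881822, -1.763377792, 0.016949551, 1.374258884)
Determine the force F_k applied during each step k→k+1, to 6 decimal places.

F_0 = -9.077412 N
F_1 = -13.445955 N
F_2 = -8.205148 N
F_3 = -14.809610 N
F_4 = -5.255832 N
F_5 = -3.070401 N

step 0→1:
  ẍ = (ẋ'−ẋ)/dt = (-1.173215516−-1.054294220)/0.019652 = -6.051358
  θ̈ = (θ̇'−θ̇)/dt = (0.635087288−0.497540522)/0.019652 = 6.999123
  sinθ=-0.091530, cosθ=0.995802
  F = (M+m)·ẍ + m·l·cosθ·θ̈ − m·l·sinθ·θ̇² = -9.677502 + 0.598145 − -0.001945 = -9.077412
step 1→2:
  ẍ = (ẋ'−ẋ)/dt = (-1.350205661−-1.173215516)/0.019652 = -9.006215
  θ̈ = (θ̇'−θ̇)/dt = (0.854325554−0.635087288)/0.019652 = 11.156028
  sinθ=-0.081789, cosθ=0.996650
  F = (M+m)·ẍ + m·l·cosθ·θ̈ − m·l·sinθ·θ̇² = -14.402992 + 0.954206 − -0.002831 = -13.445955
step 2→3:
  ẍ = (ẋ'−ẋ)/dt = (-1.457965390−-1.350205661)/0.019652 = -5.483398
  θ̈ = (θ̇'−θ̇)/dt = (0.982803228−0.854325554)/0.019652 = 6.537639
  sinθ=-0.069344, cosθ=0.997593
  F = (M+m)·ẍ + m·l·cosθ·θ̈ − m·l·sinθ·θ̇² = -8.769203 + 0.559711 − -0.004344 = -8.205148
step 3→4:
  ẍ = (ẋ'−ẋ)/dt = (-1.653550038−-1.457965390)/0.019652 = -9.952404
  θ̈ = (θ̇'−θ̇)/dt = (1.235544606−0.982803228)/0.019652 = 12.860848
  sinθ=-0.052586, cosθ=0.998616
  F = (M+m)·ẍ + m·l·cosθ·θ̈ − m·l·sinθ·θ̇² = -15.916163 + 1.102194 − -0.004359 = -14.809610
step 4→5:
  ẍ = (ẋ'−ẋ)/dt = (-1.722785167−-1.653550038)/0.019652 = -3.523058
  θ̈ = (θ̇'−θ̇)/dt = (1.321229624−1.235544606)/0.019652 = 4.360117
  sinθ=-0.033290, cosθ=0.999446
  F = (M+m)·ẍ + m·l·cosθ·θ̈ − m·l·sinθ·θ̇² = -5.634172 + 0.373979 − -0.004361 = -5.255832
step 5→6:
  ẍ = (ẋ'−ẋ)/dt = (-1.763377792−-1.722785167)/0.019652 = -2.065572
  θ̈ = (θ̇'−θ̇)/dt = (1.374258884−1.321229624)/0.019652 = 2.698415
  sinθ=-0.009015, cosθ=0.999959
  F = (M+m)·ẍ + m·l·cosθ·θ̈ − m·l·sinθ·θ̇² = -3.303321 + 0.231569 − -0.001351 = -3.070401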